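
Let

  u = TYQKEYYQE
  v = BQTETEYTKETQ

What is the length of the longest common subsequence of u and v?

Match T [1,5]; then Y [2,7]; then K [4,9]; then E [5,10]; then Q [8,12] — 5 characters in the same relative order in both. dp[9][12] = 5 confirms this is the maximum.

5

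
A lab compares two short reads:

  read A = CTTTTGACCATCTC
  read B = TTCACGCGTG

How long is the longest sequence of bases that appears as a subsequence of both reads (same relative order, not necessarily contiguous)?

Taking T at read A[2]=read B[1] → T at read A[3]=read B[2] → A at read A[7]=read B[4] → C at read A[8]=read B[5] → C at read A[9]=read B[7] → T at read A[11]=read B[9] gives a common subsequence of length 6. The LCS DP gives dp[14][10] = 6, so this is optimal.

6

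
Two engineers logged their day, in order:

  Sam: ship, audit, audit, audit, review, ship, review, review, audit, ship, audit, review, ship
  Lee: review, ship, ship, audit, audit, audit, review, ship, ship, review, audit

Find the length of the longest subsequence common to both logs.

8

Match ship (Sam #1, Lee #3); then audit (Sam #2, Lee #4); then audit (Sam #3, Lee #5); then audit (Sam #4, Lee #6); then review (Sam #5, Lee #7); then ship (Sam #6, Lee #9); then review (Sam #8, Lee #10); then audit (Sam #11, Lee #11) — 8 tasks in the same relative order in both. dp[13][11] = 8 confirms this is the maximum.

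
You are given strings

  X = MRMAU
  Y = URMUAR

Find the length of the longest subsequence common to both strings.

3

Match R [2,2] → M [3,3] → A [4,5] — 3 characters in the same relative order in both, and the DP table's final entry dp[5][6] is also 3, so no common subsequence is longer.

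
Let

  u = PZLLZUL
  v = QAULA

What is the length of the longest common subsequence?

2

Let dp[i][j] be the LCS length of the first i characters of u and the first j characters of v. dp[i][j] = dp[i-1][j-1]+1 when the i-th and j-th characters match, else max(dp[i-1][j], dp[i][j-1]).
    ·  Q  A  U  L  A
 ·  0  0  0  0  0  0
 P  0  0  0  0  0  0
 Z  0  0  0  0  0  0
 L  0  0  0  0  1  1
 L  0  0  0  0  1  1
 Z  0  0  0  0  1  1
 U  0  0  0  1  1  1
 L  0  0  0  1  2  2
dp[7][5] = 2. One LCS (by backtracking along matches): UL.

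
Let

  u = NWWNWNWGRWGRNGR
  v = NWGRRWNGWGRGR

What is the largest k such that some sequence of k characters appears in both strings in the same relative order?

Taking N at u[1]=v[1], W at u[2]=v[2], W at u[5]=v[6], N at u[6]=v[7], G at u[8]=v[8], W at u[10]=v[9], G at u[11]=v[10], R at u[12]=v[11], G at u[14]=v[12], R at u[15]=v[13] gives a common subsequence of length 10. dp[15][13] = 10 confirms this is the maximum.

10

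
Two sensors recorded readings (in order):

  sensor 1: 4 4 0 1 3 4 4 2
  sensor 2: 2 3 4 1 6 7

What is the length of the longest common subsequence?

2

Taking 4 (sensor 1 #2, sensor 2 #3) → 1 (sensor 1 #4, sensor 2 #4) gives a common subsequence of length 2, and the DP table's final entry dp[8][6] is also 2, so no common subsequence is longer.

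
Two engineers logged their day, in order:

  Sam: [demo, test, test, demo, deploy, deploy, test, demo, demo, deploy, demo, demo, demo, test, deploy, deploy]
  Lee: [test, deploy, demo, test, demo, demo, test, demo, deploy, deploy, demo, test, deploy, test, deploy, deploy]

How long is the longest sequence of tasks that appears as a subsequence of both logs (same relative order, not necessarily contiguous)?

Match demo at Sam[1]=Lee[3]; then test at Sam[2]=Lee[4]; then test at Sam[3]=Lee[7]; then demo at Sam[4]=Lee[8]; then deploy at Sam[5]=Lee[9]; then deploy at Sam[6]=Lee[10]; then test at Sam[7]=Lee[12]; then deploy at Sam[10]=Lee[13]; then test at Sam[14]=Lee[14]; then deploy at Sam[15]=Lee[15]; then deploy at Sam[16]=Lee[16] — 11 tasks in the same relative order in both. Since dp[16][16] = 11, nothing longer is possible.

11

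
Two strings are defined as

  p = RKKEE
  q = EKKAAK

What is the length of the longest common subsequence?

2

Taking K [2,3]; then K [3,6] gives a common subsequence of length 2. The LCS DP gives dp[5][6] = 2, so this is optimal.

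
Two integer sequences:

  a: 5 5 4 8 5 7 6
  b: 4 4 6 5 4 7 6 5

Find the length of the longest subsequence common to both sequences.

4

Let dp[i][j] be the LCS length of the first i values of a and the first j values of b. dp[i][j] = dp[i-1][j-1]+1 when the i-th and j-th values match, else max(dp[i-1][j], dp[i][j-1]).
    ·  4  4  6  5  4  7  6  5
 ·  0  0  0  0  0  0  0  0  0
 5  0  0  0  0  1  1  1  1  1
 5  0  0  0  0  1  1  1  1  2
 4  0  1  1  1  1  2  2  2  2
 8  0  1  1  1  1  2  2  2  2
 5  0  1  1  1  2  2  2  2  3
 7  0  1  1  1  2  2  3  3  3
 6  0  1  1  2  2  2  3  4  4
dp[7][8] = 4. One LCS (by backtracking along matches): 5, 4, 7, 6.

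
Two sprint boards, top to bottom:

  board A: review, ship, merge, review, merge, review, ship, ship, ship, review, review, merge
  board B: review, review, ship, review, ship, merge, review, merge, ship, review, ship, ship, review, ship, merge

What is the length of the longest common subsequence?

10

Pick review (board A #1, board B #4), then ship (board A #2, board B #5), then merge (board A #3, board B #6), then review (board A #4, board B #7), then merge (board A #5, board B #8), then review (board A #6, board B #10), then ship (board A #7, board B #11), then ship (board A #8, board B #12), then ship (board A #9, board B #14), then merge (board A #12, board B #15); all 10 tasks appear in both, in order, and the DP table's final entry dp[12][15] is also 10, so no common subsequence is longer.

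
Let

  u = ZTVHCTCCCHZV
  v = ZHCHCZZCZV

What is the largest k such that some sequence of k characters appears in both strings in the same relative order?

7

Pick Z [1,1], H [4,2], C [5,3], C [7,5], C [9,8], Z [11,9], V [12,10]; all 7 characters appear in both, in order. Since dp[12][10] = 7, nothing longer is possible.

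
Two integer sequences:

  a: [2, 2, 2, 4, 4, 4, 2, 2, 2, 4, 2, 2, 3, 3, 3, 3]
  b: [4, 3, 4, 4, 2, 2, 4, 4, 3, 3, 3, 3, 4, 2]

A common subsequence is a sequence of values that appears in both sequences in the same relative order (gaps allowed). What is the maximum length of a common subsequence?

10

Taking 4 (a #4, b #1); then 4 (a #5, b #3); then 4 (a #6, b #4); then 2 (a #7, b #5); then 2 (a #8, b #6); then 4 (a #10, b #8); then 3 (a #13, b #9); then 3 (a #14, b #10); then 3 (a #15, b #11); then 3 (a #16, b #12) gives a common subsequence of length 10. dp[16][14] = 10 confirms this is the maximum.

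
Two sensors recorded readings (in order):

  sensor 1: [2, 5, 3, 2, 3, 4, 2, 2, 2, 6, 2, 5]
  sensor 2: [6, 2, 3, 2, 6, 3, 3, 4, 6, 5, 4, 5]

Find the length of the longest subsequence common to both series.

One common subsequence of length 7: 2 at sensor 1[1]=sensor 2[2], 3 at sensor 1[3]=sensor 2[3], 2 at sensor 1[4]=sensor 2[4], 3 at sensor 1[5]=sensor 2[7], 4 at sensor 1[6]=sensor 2[8], 6 at sensor 1[10]=sensor 2[9], 5 at sensor 1[12]=sensor 2[12], and the DP table's final entry dp[12][12] is also 7, so no common subsequence is longer.

7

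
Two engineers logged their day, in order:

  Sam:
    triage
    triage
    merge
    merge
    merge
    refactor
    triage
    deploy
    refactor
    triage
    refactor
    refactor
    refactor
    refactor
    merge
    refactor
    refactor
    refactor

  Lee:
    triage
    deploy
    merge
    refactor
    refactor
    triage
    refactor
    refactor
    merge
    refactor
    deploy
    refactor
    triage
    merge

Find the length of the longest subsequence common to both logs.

10

Match triage [1,1]; then merge [5,3]; then refactor [6,4]; then refactor [9,5]; then triage [10,6]; then refactor [11,7]; then refactor [12,8]; then refactor [13,10]; then refactor [14,12]; then merge [15,14] — 10 tasks in the same relative order in both. Since dp[18][14] = 10, nothing longer is possible.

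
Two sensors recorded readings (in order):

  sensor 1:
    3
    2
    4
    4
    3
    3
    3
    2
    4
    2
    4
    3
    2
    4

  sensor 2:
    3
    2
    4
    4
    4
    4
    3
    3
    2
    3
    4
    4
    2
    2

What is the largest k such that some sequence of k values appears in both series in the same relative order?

10

Pick 3 [1,1] → 2 [2,2] → 4 [3,5] → 4 [4,6] → 3 [5,7] → 3 [6,8] → 3 [7,10] → 4 [9,12] → 2 [10,13] → 2 [13,14]; all 10 values appear in both, in order. dp[14][14] = 10 confirms this is the maximum.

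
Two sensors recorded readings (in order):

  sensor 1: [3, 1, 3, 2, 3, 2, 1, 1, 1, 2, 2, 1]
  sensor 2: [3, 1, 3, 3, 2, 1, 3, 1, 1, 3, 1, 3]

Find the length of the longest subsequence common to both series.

9

Pick 3 at sensor 1[1]=sensor 2[1], then 1 at sensor 1[2]=sensor 2[2], then 3 at sensor 1[3]=sensor 2[3], then 3 at sensor 1[5]=sensor 2[4], then 2 at sensor 1[6]=sensor 2[5], then 1 at sensor 1[7]=sensor 2[6], then 1 at sensor 1[8]=sensor 2[8], then 1 at sensor 1[9]=sensor 2[9], then 1 at sensor 1[12]=sensor 2[11]; all 9 values appear in both, in order. dp[12][12] = 9 confirms this is the maximum.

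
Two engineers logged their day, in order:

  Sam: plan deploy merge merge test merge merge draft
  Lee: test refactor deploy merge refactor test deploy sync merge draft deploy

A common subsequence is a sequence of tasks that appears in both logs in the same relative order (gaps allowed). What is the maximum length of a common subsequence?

Taking deploy at Sam[2]=Lee[3], merge at Sam[3]=Lee[4], test at Sam[5]=Lee[6], merge at Sam[7]=Lee[9], draft at Sam[8]=Lee[10] gives a common subsequence of length 5. dp[8][11] = 5 confirms this is the maximum.

5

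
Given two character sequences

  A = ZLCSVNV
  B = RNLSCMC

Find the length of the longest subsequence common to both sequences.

2

Let dp[i][j] be the LCS length of the first i characters of A and the first j characters of B. dp[i][j] = dp[i-1][j-1]+1 when the i-th and j-th characters match, else max(dp[i-1][j], dp[i][j-1]).
    ·  R  N  L  S  C  M  C
 ·  0  0  0  0  0  0  0  0
 Z  0  0  0  0  0  0  0  0
 L  0  0  0  1  1  1  1  1
 C  0  0  0  1  1  2  2  2
 S  0  0  0  1  2  2  2  2
 V  0  0  0  1  2  2  2  2
 N  0  0  1  1  2  2  2  2
 V  0  0  1  1  2  2  2  2
dp[7][7] = 2. One LCS (by backtracking along matches): LC.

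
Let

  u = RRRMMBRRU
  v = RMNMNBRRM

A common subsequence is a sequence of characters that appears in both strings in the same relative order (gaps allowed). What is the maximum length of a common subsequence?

6

Let dp[i][j] be the LCS length of the first i characters of u and the first j characters of v. dp[i][j] = dp[i-1][j-1]+1 when the i-th and j-th characters match, else max(dp[i-1][j], dp[i][j-1]).
    ·  R  M  N  M  N  B  R  R  M
 ·  0  0  0  0  0  0  0  0  0  0
 R  0  1  1  1  1  1  1  1  1  1
 R  0  1  1  1  1  1  1  2  2  2
 R  0  1  1  1  1  1  1  2  3  3
 M  0  1  2  2  2  2  2  2  3  4
 M  0  1  2  2  3  3  3  3  3  4
 B  0  1  2  2  3  3  4  4  4  4
 R  0  1  2  2  3  3  4  5  5  5
 R  0  1  2  2  3  3  4  5  6  6
 U  0  1  2  2  3  3  4  5  6  6
dp[9][9] = 6. One LCS (by backtracking along matches): RMMBRR.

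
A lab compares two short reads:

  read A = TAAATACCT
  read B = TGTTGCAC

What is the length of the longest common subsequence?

4

Let dp[i][j] be the LCS length of the first i bases of read A and the first j bases of read B. dp[i][j] = dp[i-1][j-1]+1 when the i-th and j-th bases match, else max(dp[i-1][j], dp[i][j-1]).
    ·  T  G  T  T  G  C  A  C
 ·  0  0  0  0  0  0  0  0  0
 T  0  1  1  1  1  1  1  1  1
 A  0  1  1  1  1  1  1  2  2
 A  0  1  1  1  1  1  1  2  2
 A  0  1  1  1  1  1  1  2  2
 T  0  1  1  2  2  2  2  2  2
 A  0  1  1  2  2  2  2  3  3
 C  0  1  1  2  2  2  3  3  4
 C  0  1  1  2  2  2  3  3  4
 T  0  1  1  2  3  3  3  3  4
dp[9][8] = 4. One LCS (by backtracking along matches): TTAC.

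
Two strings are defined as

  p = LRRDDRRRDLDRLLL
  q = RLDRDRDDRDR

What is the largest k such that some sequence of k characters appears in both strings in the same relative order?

8

Taking L [1,2], R [2,4], R [3,6], D [4,7], D [5,8], R [8,9], D [11,10], R [12,11] gives a common subsequence of length 8. Since dp[15][11] = 8, nothing longer is possible.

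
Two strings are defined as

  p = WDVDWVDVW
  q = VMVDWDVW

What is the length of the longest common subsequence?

One common subsequence of length 6: V [3,3] → D [4,4] → W [5,5] → D [7,6] → V [8,7] → W [9,8]. dp[9][8] = 6 confirms this is the maximum.

6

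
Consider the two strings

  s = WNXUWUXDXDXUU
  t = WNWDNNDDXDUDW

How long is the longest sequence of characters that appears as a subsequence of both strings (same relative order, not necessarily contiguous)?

7

One common subsequence of length 7: W at s[1]=t[1], then N at s[2]=t[2], then W at s[5]=t[3], then D at s[8]=t[8], then X at s[9]=t[9], then D at s[10]=t[10], then U at s[12]=t[11], and the DP table's final entry dp[13][13] is also 7, so no common subsequence is longer.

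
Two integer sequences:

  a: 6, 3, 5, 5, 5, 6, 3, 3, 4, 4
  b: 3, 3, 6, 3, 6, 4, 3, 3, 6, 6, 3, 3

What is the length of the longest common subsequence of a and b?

5

Let dp[i][j] be the LCS length of the first i values of a and the first j values of b. dp[i][j] = dp[i-1][j-1]+1 when the i-th and j-th values match, else max(dp[i-1][j], dp[i][j-1]).
    ·  3  3  6  3  6  4  3  3  6  6  3  3
 ·  0  0  0  0  0  0  0  0  0  0  0  0  0
 6  0  0  0  1  1  1  1  1  1  1  1  1  1
 3  0  1  1  1  2  2  2  2  2  2  2  2  2
 5  0  1  1  1  2  2  2  2  2  2  2  2  2
 5  0  1  1  1  2  2  2  2  2  2  2  2  2
 5  0  1  1  1  2  2  2  2  2  2  2  2  2
 6  0  1  1  2  2  3  3  3  3  3  3  3  3
 3  0  1  2  2  3  3  3  4  4  4  4  4  4
 3  0  1  2  2  3  3  3  4  5  5  5  5  5
 4  0  1  2  2  3  3  4  4  5  5  5  5  5
 4  0  1  2  2  3  3  4  4  5  5  5  5  5
dp[10][12] = 5. One LCS (by backtracking along matches): 6, 3, 6, 3, 3.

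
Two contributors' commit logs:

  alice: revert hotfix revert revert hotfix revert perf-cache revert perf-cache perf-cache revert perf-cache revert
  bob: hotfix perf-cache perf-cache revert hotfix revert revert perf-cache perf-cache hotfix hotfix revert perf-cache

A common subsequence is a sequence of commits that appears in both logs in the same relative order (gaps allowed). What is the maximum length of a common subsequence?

9

Match hotfix at alice[2]=bob[1], revert at alice[4]=bob[4], hotfix at alice[5]=bob[5], revert at alice[6]=bob[6], revert at alice[8]=bob[7], perf-cache at alice[9]=bob[8], perf-cache at alice[10]=bob[9], revert at alice[11]=bob[12], perf-cache at alice[12]=bob[13] — 9 commits in the same relative order in both. dp[13][13] = 9 confirms this is the maximum.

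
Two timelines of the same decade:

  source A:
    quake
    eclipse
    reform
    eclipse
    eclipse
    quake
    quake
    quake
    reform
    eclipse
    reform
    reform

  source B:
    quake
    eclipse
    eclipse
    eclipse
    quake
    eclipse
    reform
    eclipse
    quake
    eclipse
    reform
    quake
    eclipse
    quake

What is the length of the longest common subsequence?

8

Taking quake [1,1] → eclipse [2,2] → eclipse [4,3] → eclipse [5,4] → quake [6,5] → quake [7,9] → quake [8,12] → eclipse [10,13] gives a common subsequence of length 8, and the DP table's final entry dp[12][14] is also 8, so no common subsequence is longer.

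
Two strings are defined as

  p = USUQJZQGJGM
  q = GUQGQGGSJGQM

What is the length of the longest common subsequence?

Match U at p[3]=q[2] → Q at p[4]=q[3] → Q at p[7]=q[5] → G at p[8]=q[7] → J at p[9]=q[9] → G at p[10]=q[10] → M at p[11]=q[12] — 7 characters in the same relative order in both. Since dp[11][12] = 7, nothing longer is possible.

7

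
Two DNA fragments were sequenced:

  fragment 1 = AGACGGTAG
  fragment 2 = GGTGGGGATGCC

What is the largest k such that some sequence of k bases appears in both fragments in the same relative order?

One common subsequence of length 5: G (fragment 1 #2, fragment 2 #5), G (fragment 1 #5, fragment 2 #6), G (fragment 1 #6, fragment 2 #7), T (fragment 1 #7, fragment 2 #9), G (fragment 1 #9, fragment 2 #10). dp[9][12] = 5 confirms this is the maximum.

5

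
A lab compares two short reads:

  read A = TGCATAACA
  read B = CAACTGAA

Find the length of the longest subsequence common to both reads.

Taking C [3,1]; then A [4,3]; then T [5,5]; then A [7,7]; then A [9,8] gives a common subsequence of length 5. dp[9][8] = 5 confirms this is the maximum.

5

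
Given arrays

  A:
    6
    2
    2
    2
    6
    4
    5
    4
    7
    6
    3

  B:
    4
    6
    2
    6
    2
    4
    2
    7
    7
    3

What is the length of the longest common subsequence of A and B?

Taking 6 (A #1, B #2) → 2 (A #2, B #3) → 2 (A #3, B #5) → 2 (A #4, B #7) → 7 (A #9, B #9) → 3 (A #11, B #10) gives a common subsequence of length 6, and the DP table's final entry dp[11][10] is also 6, so no common subsequence is longer.

6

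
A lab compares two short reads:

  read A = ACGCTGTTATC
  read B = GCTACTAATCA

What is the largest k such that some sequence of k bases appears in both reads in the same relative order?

Pick G at read A[3]=read B[1]; then C at read A[4]=read B[2]; then T at read A[5]=read B[3]; then T at read A[7]=read B[6]; then A at read A[9]=read B[8]; then T at read A[10]=read B[9]; then C at read A[11]=read B[10]; all 7 bases appear in both, in order. dp[11][11] = 7 confirms this is the maximum.

7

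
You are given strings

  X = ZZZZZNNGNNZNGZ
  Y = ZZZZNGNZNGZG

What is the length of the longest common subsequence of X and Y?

Pick Z (X #2, Y #1); then Z (X #3, Y #2); then Z (X #4, Y #3); then Z (X #5, Y #4); then N (X #7, Y #5); then G (X #8, Y #6); then N (X #10, Y #7); then Z (X #11, Y #8); then N (X #12, Y #9); then G (X #13, Y #10); then Z (X #14, Y #11); all 11 characters appear in both, in order. The LCS DP gives dp[14][12] = 11, so this is optimal.

11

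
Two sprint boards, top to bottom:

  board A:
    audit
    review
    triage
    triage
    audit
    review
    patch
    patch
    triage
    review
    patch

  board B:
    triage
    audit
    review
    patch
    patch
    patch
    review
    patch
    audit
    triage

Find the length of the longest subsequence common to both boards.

Match triage at board A[4]=board B[1], audit at board A[5]=board B[2], review at board A[6]=board B[3], patch at board A[7]=board B[5], patch at board A[8]=board B[6], review at board A[10]=board B[7], patch at board A[11]=board B[8] — 7 tasks in the same relative order in both. The LCS DP gives dp[11][10] = 7, so this is optimal.

7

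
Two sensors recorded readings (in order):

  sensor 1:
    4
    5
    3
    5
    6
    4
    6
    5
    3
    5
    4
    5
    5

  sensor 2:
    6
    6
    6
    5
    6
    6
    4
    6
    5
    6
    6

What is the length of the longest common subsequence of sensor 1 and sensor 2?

5

Let dp[i][j] be the LCS length of the first i values of sensor 1 and the first j values of sensor 2. dp[i][j] = dp[i-1][j-1]+1 when the i-th and j-th values match, else max(dp[i-1][j], dp[i][j-1]).
    ·  6  6  6  5  6  6  4  6  5  6  6
 ·  0  0  0  0  0  0  0  0  0  0  0  0
 4  0  0  0  0  0  0  0  1  1  1  1  1
 5  0  0  0  0  1  1  1  1  1  2  2  2
 3  0  0  0  0  1  1  1  1  1  2  2  2
 5  0  0  0  0  1  1  1  1  1  2  2  2
 6  0  1  1  1  1  2  2  2  2  2  3  3
 4  0  1  1  1  1  2  2  3  3  3  3  3
 6  0  1  2  2  2  2  3  3  4  4  4  4
 5  0  1  2  2  3  3  3  3  4  5  5  5
 3  0  1  2  2  3  3  3  3  4  5  5  5
 5  0  1  2  2  3  3  3  3  4  5  5  5
 4  0  1  2  2  3  3  3  4  4  5  5  5
 5  0  1  2  2  3  3  3  4  4  5  5  5
 5  0  1  2  2  3  3  3  4  4  5  5  5
dp[13][11] = 5. One LCS (by backtracking along matches): 5, 6, 4, 6, 5.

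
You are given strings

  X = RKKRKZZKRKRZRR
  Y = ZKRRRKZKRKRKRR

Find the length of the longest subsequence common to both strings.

10

Pick R [1,4], then R [4,5], then K [5,6], then Z [7,7], then K [8,8], then R [9,9], then K [10,10], then R [11,11], then R [13,13], then R [14,14]; all 10 characters appear in both, in order. The LCS DP gives dp[14][14] = 10, so this is optimal.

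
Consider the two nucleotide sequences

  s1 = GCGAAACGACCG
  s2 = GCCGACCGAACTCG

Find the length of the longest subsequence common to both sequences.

10

Pick G (s1 #1, s2 #1); then C (s1 #2, s2 #3); then G (s1 #3, s2 #4); then A (s1 #4, s2 #5); then C (s1 #7, s2 #7); then G (s1 #8, s2 #8); then A (s1 #9, s2 #10); then C (s1 #10, s2 #11); then C (s1 #11, s2 #13); then G (s1 #12, s2 #14); all 10 bases appear in both, in order. Since dp[12][14] = 10, nothing longer is possible.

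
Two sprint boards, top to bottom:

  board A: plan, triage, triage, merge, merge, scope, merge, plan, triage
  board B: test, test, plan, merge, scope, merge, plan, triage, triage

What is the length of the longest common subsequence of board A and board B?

6

Taking plan (board A #1, board B #3) → merge (board A #5, board B #4) → scope (board A #6, board B #5) → merge (board A #7, board B #6) → plan (board A #8, board B #7) → triage (board A #9, board B #9) gives a common subsequence of length 6, and the DP table's final entry dp[9][9] is also 6, so no common subsequence is longer.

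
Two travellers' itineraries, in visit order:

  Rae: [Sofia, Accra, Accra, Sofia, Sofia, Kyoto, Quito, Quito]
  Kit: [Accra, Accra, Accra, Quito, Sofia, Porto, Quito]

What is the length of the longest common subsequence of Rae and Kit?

4

One common subsequence of length 4: Accra (Rae #2, Kit #2) → Accra (Rae #3, Kit #3) → Sofia (Rae #4, Kit #5) → Quito (Rae #8, Kit #7). Since dp[8][7] = 4, nothing longer is possible.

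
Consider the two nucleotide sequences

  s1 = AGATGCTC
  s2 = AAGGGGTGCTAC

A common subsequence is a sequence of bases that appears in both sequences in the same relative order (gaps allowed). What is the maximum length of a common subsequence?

Let dp[i][j] be the LCS length of the first i bases of s1 and the first j bases of s2. dp[i][j] = dp[i-1][j-1]+1 when the i-th and j-th bases match, else max(dp[i-1][j], dp[i][j-1]).
    ·  A  A  G  G  G  G  T  G  C  T  A  C
 ·  0  0  0  0  0  0  0  0  0  0  0  0  0
 A  0  1  1  1  1  1  1  1  1  1  1  1  1
 G  0  1  1  2  2  2  2  2  2  2  2  2  2
 A  0  1  2  2  2  2  2  2  2  2  2  3  3
 T  0  1  2  2  2  2  2  3  3  3  3  3  3
 G  0  1  2  3  3  3  3  3  4  4  4  4  4
 C  0  1  2  3  3  3  3  3  4  5  5  5  5
 T  0  1  2  3  3  3  3  4  4  5  6  6  6
 C  0  1  2  3  3  3  3  4  4  5  6  6  7
dp[8][12] = 7. One LCS (by backtracking along matches): AGTGCTC.

7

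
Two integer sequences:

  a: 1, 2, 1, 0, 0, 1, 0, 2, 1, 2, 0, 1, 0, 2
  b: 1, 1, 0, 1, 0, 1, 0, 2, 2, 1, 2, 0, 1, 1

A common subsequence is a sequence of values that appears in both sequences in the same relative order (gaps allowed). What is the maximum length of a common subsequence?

Taking 1 (a #1, b #1), 1 (a #3, b #2), 0 (a #4, b #3), 0 (a #5, b #5), 1 (a #6, b #6), 0 (a #7, b #7), 2 (a #8, b #9), 1 (a #9, b #10), 2 (a #10, b #11), 0 (a #11, b #12), 1 (a #12, b #14) gives a common subsequence of length 11. Since dp[14][14] = 11, nothing longer is possible.

11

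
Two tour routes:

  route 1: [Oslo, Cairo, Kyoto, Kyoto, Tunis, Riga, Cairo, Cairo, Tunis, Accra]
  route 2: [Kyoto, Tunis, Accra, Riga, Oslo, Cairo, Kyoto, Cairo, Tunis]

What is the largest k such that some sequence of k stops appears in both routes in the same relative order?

Taking Kyoto at route 1[4]=route 2[1], Tunis at route 1[5]=route 2[2], Riga at route 1[6]=route 2[4], Cairo at route 1[7]=route 2[6], Cairo at route 1[8]=route 2[8], Tunis at route 1[9]=route 2[9] gives a common subsequence of length 6. The LCS DP gives dp[10][9] = 6, so this is optimal.

6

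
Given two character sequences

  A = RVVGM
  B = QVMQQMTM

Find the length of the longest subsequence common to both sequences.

Let dp[i][j] be the LCS length of the first i characters of A and the first j characters of B. dp[i][j] = dp[i-1][j-1]+1 when the i-th and j-th characters match, else max(dp[i-1][j], dp[i][j-1]).
    ·  Q  V  M  Q  Q  M  T  M
 ·  0  0  0  0  0  0  0  0  0
 R  0  0  0  0  0  0  0  0  0
 V  0  0  1  1  1  1  1  1  1
 V  0  0  1  1  1  1  1  1  1
 G  0  0  1  1  1  1  1  1  1
 M  0  0  1  2  2  2  2  2  2
dp[5][8] = 2. One LCS (by backtracking along matches): VM.

2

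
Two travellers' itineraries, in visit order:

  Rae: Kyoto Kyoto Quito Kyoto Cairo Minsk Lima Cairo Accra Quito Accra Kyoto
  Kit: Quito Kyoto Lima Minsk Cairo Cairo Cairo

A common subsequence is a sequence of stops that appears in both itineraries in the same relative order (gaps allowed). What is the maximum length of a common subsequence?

Match Quito at Rae[3]=Kit[1], Kyoto at Rae[4]=Kit[2], Cairo at Rae[5]=Kit[6], Cairo at Rae[8]=Kit[7] — 4 stops in the same relative order in both, and the DP table's final entry dp[12][7] is also 4, so no common subsequence is longer.

4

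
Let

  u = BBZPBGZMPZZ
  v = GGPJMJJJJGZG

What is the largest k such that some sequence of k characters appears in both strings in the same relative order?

3

Taking P (u #4, v #3), G (u #6, v #10), Z (u #7, v #11) gives a common subsequence of length 3. Since dp[11][12] = 3, nothing longer is possible.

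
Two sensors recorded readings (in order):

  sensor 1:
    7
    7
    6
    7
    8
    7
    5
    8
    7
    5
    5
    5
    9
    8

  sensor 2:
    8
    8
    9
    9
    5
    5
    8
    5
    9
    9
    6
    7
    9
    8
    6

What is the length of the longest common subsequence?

Taking 8 at sensor 1[5]=sensor 2[1], 8 at sensor 1[8]=sensor 2[2], 5 at sensor 1[10]=sensor 2[5], 5 at sensor 1[11]=sensor 2[6], 5 at sensor 1[12]=sensor 2[8], 9 at sensor 1[13]=sensor 2[13], 8 at sensor 1[14]=sensor 2[14] gives a common subsequence of length 7, and the DP table's final entry dp[14][15] is also 7, so no common subsequence is longer.

7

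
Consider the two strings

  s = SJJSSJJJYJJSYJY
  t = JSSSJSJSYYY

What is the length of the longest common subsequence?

Pick S (s #1, t #2), then S (s #4, t #3), then S (s #5, t #4), then J (s #6, t #5), then J (s #7, t #7), then Y (s #9, t #9), then Y (s #13, t #10), then Y (s #15, t #11); all 8 characters appear in both, in order. The LCS DP gives dp[15][11] = 8, so this is optimal.

8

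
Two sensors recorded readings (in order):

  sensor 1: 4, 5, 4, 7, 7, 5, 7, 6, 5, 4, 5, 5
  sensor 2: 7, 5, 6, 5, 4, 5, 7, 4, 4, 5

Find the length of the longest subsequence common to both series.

Let dp[i][j] be the LCS length of the first i values of sensor 1 and the first j values of sensor 2. dp[i][j] = dp[i-1][j-1]+1 when the i-th and j-th values match, else max(dp[i-1][j], dp[i][j-1]).
    ·  7  5  6  5  4  5  7  4  4  5
 ·  0  0  0  0  0  0  0  0  0  0  0
 4  0  0  0  0  0  1  1  1  1  1  1
 5  0  0  1  1  1  1  2  2  2  2  2
 4  0  0  1  1  1  2  2  2  3  3  3
 7  0  1  1  1  1  2  2  3  3  3  3
 7  0  1  1  1  1  2  2  3  3  3  3
 5  0  1  2  2  2  2  3  3  3  3  4
 7  0  1  2  2  2  2  3  4  4  4  4
 6  0  1  2  3  3  3  3  4  4  4  4
 5  0  1  2  3  4  4  4  4  4  4  5
 4  0  1  2  3  4  5  5  5  5  5  5
 5  0  1  2  3  4  5  6  6  6  6  6
 5  0  1  2  3  4  5  6  6  6  6  7
dp[12][10] = 7. One LCS (by backtracking along matches): 7, 5, 6, 5, 4, 5, 5.

7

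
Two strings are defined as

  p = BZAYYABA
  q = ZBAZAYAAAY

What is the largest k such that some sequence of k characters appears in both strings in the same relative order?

6

Taking B at p[1]=q[2], Z at p[2]=q[4], A at p[3]=q[5], Y at p[4]=q[6], A at p[6]=q[8], A at p[8]=q[9] gives a common subsequence of length 6. dp[8][10] = 6 confirms this is the maximum.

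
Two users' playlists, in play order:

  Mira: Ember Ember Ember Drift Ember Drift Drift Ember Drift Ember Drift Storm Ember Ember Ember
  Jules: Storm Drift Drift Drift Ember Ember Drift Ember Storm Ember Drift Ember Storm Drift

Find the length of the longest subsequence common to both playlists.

9

Match Drift (Mira #4, Jules #2) → Drift (Mira #6, Jules #3) → Drift (Mira #7, Jules #4) → Ember (Mira #8, Jules #6) → Drift (Mira #9, Jules #7) → Ember (Mira #10, Jules #8) → Storm (Mira #12, Jules #9) → Ember (Mira #13, Jules #10) → Ember (Mira #14, Jules #12) — 9 songs in the same relative order in both, and the DP table's final entry dp[15][14] is also 9, so no common subsequence is longer.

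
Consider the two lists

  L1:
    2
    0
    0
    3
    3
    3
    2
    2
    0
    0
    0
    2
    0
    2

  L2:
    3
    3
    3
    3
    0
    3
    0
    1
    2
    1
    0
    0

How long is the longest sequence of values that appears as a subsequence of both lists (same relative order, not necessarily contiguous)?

Taking 3 [4,2]; then 3 [5,3]; then 3 [6,4]; then 0 [9,5]; then 0 [10,7]; then 0 [11,11]; then 0 [13,12] gives a common subsequence of length 7. dp[14][12] = 7 confirms this is the maximum.

7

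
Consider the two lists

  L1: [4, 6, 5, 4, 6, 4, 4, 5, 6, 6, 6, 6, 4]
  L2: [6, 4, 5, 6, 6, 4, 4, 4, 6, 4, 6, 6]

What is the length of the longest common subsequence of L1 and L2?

8

One common subsequence of length 8: 4 [1,2] → 6 [2,5] → 4 [4,6] → 4 [6,7] → 4 [7,8] → 6 [9,9] → 6 [11,11] → 6 [12,12]. The LCS DP gives dp[13][12] = 8, so this is optimal.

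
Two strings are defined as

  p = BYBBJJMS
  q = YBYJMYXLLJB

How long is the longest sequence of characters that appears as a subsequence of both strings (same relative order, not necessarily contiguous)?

Let dp[i][j] be the LCS length of the first i characters of p and the first j characters of q. dp[i][j] = dp[i-1][j-1]+1 when the i-th and j-th characters match, else max(dp[i-1][j], dp[i][j-1]).
    ·  Y  B  Y  J  M  Y  X  L  L  J  B
 ·  0  0  0  0  0  0  0  0  0  0  0  0
 B  0  0  1  1  1  1  1  1  1  1  1  1
 Y  0  1  1  2  2  2  2  2  2  2  2  2
 B  0  1  2  2  2  2  2  2  2  2  2  3
 B  0  1  2  2  2  2  2  2  2  2  2  3
 J  0  1  2  2  3  3  3  3  3  3  3  3
 J  0  1  2  2  3  3  3  3  3  3  4  4
 M  0  1  2  2  3  4  4  4  4  4  4  4
 S  0  1  2  2  3  4  4  4  4  4  4  4
dp[8][11] = 4. One LCS (by backtracking along matches): BYJJ.

4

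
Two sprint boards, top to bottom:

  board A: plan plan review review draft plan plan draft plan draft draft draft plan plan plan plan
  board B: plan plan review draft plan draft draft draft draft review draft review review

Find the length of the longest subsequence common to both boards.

One common subsequence of length 9: plan [1,1] → plan [2,2] → review [4,3] → draft [5,4] → plan [6,5] → draft [8,7] → draft [10,8] → draft [11,9] → draft [12,11], and the DP table's final entry dp[16][13] is also 9, so no common subsequence is longer.

9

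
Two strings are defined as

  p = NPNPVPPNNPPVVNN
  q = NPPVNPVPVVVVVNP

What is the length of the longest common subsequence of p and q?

Match N (p #1, q #1), then P (p #2, q #2), then P (p #4, q #3), then V (p #5, q #4), then N (p #9, q #5), then P (p #10, q #6), then P (p #11, q #8), then V (p #12, q #12), then V (p #13, q #13), then N (p #14, q #14) — 10 characters in the same relative order in both. Since dp[15][15] = 10, nothing longer is possible.

10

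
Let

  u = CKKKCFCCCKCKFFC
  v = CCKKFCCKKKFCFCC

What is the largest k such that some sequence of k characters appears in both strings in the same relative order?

Taking C [1,2], K [3,3], K [4,4], F [6,5], C [7,6], C [8,7], K [10,9], K [12,10], F [13,11], F [14,13], C [15,15] gives a common subsequence of length 11. The LCS DP gives dp[15][15] = 11, so this is optimal.

11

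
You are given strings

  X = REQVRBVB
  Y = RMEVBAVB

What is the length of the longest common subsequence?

6

Match R (X #1, Y #1) → E (X #2, Y #3) → V (X #4, Y #4) → B (X #6, Y #5) → V (X #7, Y #7) → B (X #8, Y #8) — 6 characters in the same relative order in both. The LCS DP gives dp[8][8] = 6, so this is optimal.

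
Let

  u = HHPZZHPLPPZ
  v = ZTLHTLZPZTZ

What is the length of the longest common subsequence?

5

Pick Z [4,1], H [6,4], L [8,6], P [9,8], Z [11,11]; all 5 characters appear in both, in order. Since dp[11][11] = 5, nothing longer is possible.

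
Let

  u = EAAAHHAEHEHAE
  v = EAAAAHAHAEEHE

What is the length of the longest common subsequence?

11

Match E [1,1], A [2,3], A [3,4], A [4,5], H [5,6], H [6,8], A [7,9], E [8,10], E [10,11], H [11,12], E [13,13] — 11 characters in the same relative order in both. Since dp[13][13] = 11, nothing longer is possible.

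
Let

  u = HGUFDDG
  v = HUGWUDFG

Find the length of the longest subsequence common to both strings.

Let dp[i][j] be the LCS length of the first i characters of u and the first j characters of v. dp[i][j] = dp[i-1][j-1]+1 when the i-th and j-th characters match, else max(dp[i-1][j], dp[i][j-1]).
    ·  H  U  G  W  U  D  F  G
 ·  0  0  0  0  0  0  0  0  0
 H  0  1  1  1  1  1  1  1  1
 G  0  1  1  2  2  2  2  2  2
 U  0  1  2  2  2  3  3  3  3
 F  0  1  2  2  2  3  3  4  4
 D  0  1  2  2  2  3  4  4  4
 D  0  1  2  2  2  3  4  4  4
 G  0  1  2  3  3  3  4  4  5
dp[7][8] = 5. One LCS (by backtracking along matches): HGUFG.

5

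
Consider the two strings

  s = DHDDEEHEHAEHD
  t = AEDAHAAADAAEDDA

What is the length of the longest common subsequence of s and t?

Match D at s[1]=t[3]; then H at s[2]=t[5]; then D at s[3]=t[9]; then A at s[10]=t[11]; then E at s[11]=t[12]; then D at s[13]=t[14] — 6 characters in the same relative order in both. dp[13][15] = 6 confirms this is the maximum.

6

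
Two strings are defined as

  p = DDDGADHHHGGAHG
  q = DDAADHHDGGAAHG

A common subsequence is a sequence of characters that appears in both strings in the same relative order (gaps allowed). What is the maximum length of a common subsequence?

Pick D [1,1], D [2,2], A [5,4], D [6,5], H [7,6], H [8,7], G [10,9], G [11,10], A [12,12], H [13,13], G [14,14]; all 11 characters appear in both, in order. dp[14][14] = 11 confirms this is the maximum.

11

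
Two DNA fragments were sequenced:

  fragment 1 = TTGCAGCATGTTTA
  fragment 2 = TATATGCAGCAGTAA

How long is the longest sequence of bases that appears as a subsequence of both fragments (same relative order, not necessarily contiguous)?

11

Taking T [1,3], T [2,5], G [3,6], C [4,7], A [5,8], G [6,9], C [7,10], A [8,11], G [10,12], T [11,13], A [14,15] gives a common subsequence of length 11. The LCS DP gives dp[14][15] = 11, so this is optimal.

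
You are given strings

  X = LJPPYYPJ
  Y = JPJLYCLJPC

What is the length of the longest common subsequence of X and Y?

Let dp[i][j] be the LCS length of the first i characters of X and the first j characters of Y. dp[i][j] = dp[i-1][j-1]+1 when the i-th and j-th characters match, else max(dp[i-1][j], dp[i][j-1]).
    ·  J  P  J  L  Y  C  L  J  P  C
 ·  0  0  0  0  0  0  0  0  0  0  0
 L  0  0  0  0  1  1  1  1  1  1  1
 J  0  1  1  1  1  1  1  1  2  2  2
 P  0  1  2  2  2  2  2  2  2  3  3
 P  0  1  2  2  2  2  2  2  2  3  3
 Y  0  1  2  2  2  3  3  3  3  3  3
 Y  0  1  2  2  2  3  3  3  3  3  3
 P  0  1  2  2  2  3  3  3  3  4  4
 J  0  1  2  3  3  3  3  3  4  4  4
dp[8][10] = 4. One LCS (by backtracking along matches): JPYP.

4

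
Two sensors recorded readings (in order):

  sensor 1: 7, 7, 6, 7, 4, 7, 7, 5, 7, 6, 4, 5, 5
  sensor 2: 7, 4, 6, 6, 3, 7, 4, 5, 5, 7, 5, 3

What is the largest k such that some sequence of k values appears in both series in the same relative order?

7

Pick 7 at sensor 1[1]=sensor 2[1] → 6 at sensor 1[3]=sensor 2[4] → 7 at sensor 1[4]=sensor 2[6] → 4 at sensor 1[5]=sensor 2[7] → 5 at sensor 1[8]=sensor 2[9] → 7 at sensor 1[9]=sensor 2[10] → 5 at sensor 1[12]=sensor 2[11]; all 7 values appear in both, in order. Since dp[13][12] = 7, nothing longer is possible.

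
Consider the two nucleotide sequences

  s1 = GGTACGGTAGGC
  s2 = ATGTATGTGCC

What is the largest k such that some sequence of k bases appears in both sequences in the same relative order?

Pick G at s1[2]=s2[3], T at s1[3]=s2[4], A at s1[4]=s2[5], G at s1[7]=s2[7], T at s1[8]=s2[8], G at s1[10]=s2[9], C at s1[12]=s2[11]; all 7 bases appear in both, in order. The LCS DP gives dp[12][11] = 7, so this is optimal.

7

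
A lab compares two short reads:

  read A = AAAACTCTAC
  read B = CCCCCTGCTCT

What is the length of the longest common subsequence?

One common subsequence of length 5: C at read A[5]=read B[5], then T at read A[6]=read B[6], then C at read A[7]=read B[8], then T at read A[8]=read B[9], then C at read A[10]=read B[10]. dp[10][11] = 5 confirms this is the maximum.

5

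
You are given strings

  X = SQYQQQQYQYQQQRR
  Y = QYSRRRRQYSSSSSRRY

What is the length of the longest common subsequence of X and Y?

One common subsequence of length 6: Q [2,1]; then Y [3,2]; then Q [7,8]; then Y [8,9]; then R [14,15]; then R [15,16], and the DP table's final entry dp[15][17] is also 6, so no common subsequence is longer.

6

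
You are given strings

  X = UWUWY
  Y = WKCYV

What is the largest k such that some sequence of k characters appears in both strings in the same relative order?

2

Pick W (X #2, Y #1); then Y (X #5, Y #4); all 2 characters appear in both, in order. dp[5][5] = 2 confirms this is the maximum.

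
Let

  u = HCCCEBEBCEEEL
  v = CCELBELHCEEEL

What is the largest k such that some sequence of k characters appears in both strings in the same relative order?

Taking C at u[3]=v[1]; then C at u[4]=v[2]; then E at u[5]=v[3]; then B at u[6]=v[5]; then E at u[7]=v[6]; then C at u[9]=v[9]; then E at u[10]=v[10]; then E at u[11]=v[11]; then E at u[12]=v[12]; then L at u[13]=v[13] gives a common subsequence of length 10. Since dp[13][13] = 10, nothing longer is possible.

10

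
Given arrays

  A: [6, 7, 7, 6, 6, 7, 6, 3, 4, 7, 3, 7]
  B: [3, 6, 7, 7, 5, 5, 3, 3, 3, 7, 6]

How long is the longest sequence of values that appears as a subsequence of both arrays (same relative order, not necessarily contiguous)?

One common subsequence of length 6: 6 at A[1]=B[2], 7 at A[2]=B[3], 7 at A[3]=B[4], 3 at A[8]=B[8], 3 at A[11]=B[9], 7 at A[12]=B[10], and the DP table's final entry dp[12][11] is also 6, so no common subsequence is longer.

6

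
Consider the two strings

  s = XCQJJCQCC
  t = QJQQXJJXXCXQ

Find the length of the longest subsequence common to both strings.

5

Let dp[i][j] be the LCS length of the first i characters of s and the first j characters of t. dp[i][j] = dp[i-1][j-1]+1 when the i-th and j-th characters match, else max(dp[i-1][j], dp[i][j-1]).
    ·  Q  J  Q  Q  X  J  J  X  X  C  X  Q
 ·  0  0  0  0  0  0  0  0  0  0  0  0  0
 X  0  0  0  0  0  1  1  1  1  1  1  1  1
 C  0  0  0  0  0  1  1  1  1  1  2  2  2
 Q  0  1  1  1  1  1  1  1  1  1  2  2  3
 J  0  1  2  2  2  2  2  2  2  2  2  2  3
 J  0  1  2  2  2  2  3  3  3  3  3  3  3
 C  0  1  2  2  2  2  3  3  3  3  4  4  4
 Q  0  1  2  3  3  3  3  3  3  3  4  4  5
 C  0  1  2  3  3  3  3  3  3  3  4  4  5
 C  0  1  2  3  3  3  3  3  3  3  4  4  5
dp[9][12] = 5. One LCS (by backtracking along matches): XJJCQ.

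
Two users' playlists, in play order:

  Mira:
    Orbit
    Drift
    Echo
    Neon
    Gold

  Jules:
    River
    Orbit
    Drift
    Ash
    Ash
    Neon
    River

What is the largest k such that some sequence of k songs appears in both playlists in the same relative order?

Pick Orbit [1,2], Drift [2,3], Neon [4,6]; all 3 songs appear in both, in order. Since dp[5][7] = 3, nothing longer is possible.

3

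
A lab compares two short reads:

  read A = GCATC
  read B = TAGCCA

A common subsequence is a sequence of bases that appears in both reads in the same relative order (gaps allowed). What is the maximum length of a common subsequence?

3

Match G (read A #1, read B #3); then C (read A #2, read B #5); then A (read A #3, read B #6) — 3 bases in the same relative order in both. dp[5][6] = 3 confirms this is the maximum.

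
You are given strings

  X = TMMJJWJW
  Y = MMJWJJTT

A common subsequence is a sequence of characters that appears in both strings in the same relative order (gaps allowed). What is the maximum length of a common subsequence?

5

One common subsequence of length 5: M [2,1]; then M [3,2]; then J [4,3]; then J [5,5]; then J [7,6]. Since dp[8][8] = 5, nothing longer is possible.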